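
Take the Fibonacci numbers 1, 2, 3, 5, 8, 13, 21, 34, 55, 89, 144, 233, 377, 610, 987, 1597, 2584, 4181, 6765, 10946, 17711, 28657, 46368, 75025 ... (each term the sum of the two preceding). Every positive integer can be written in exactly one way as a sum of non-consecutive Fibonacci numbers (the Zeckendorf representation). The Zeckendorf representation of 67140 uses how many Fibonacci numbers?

largest Fibonacci ≤ 67140 is 46368; 67140 − 46368 = 20772
largest Fibonacci ≤ 20772 is 17711; 20772 − 17711 = 3061
largest Fibonacci ≤ 3061 is 2584; 3061 − 2584 = 477
largest Fibonacci ≤ 477 is 377; 477 − 377 = 100
largest Fibonacci ≤ 100 is 89; 100 − 89 = 11
largest Fibonacci ≤ 11 is 8; 11 − 8 = 3
largest Fibonacci ≤ 3 is 3; 3 − 3 = 0
67140 = 46368 + 17711 + 2584 + 377 + 89 + 8 + 3, which has 7 terms.

7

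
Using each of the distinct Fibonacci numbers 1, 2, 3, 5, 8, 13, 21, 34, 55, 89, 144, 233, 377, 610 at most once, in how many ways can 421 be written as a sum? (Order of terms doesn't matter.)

12

Each representation comes from the Zeckendorf form by replacing some F_k with F_{k−1} + F_{k−2} where possible.
421 = 377+34+8+2 = 377+34+5+3+2 = 377+21+13+8+2 = 233+144+34+8+2 = … (8 more), for 12 in all.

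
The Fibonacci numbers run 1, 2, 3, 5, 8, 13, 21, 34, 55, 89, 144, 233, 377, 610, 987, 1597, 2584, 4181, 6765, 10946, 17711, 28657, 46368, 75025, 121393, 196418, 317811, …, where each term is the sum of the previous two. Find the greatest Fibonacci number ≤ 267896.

196418 ≤ 267896 < 317811, so the largest Fibonacci number not exceeding 267896 is 196418.

196418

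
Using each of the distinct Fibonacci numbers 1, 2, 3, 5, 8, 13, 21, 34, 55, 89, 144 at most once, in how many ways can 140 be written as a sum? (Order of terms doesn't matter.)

4

Each representation comes from the Zeckendorf form by replacing some F_k with F_{k−1} + F_{k−2} where possible.
140 = 89+34+13+3+1 = 89+34+8+5+3+1 = 89+21+13+8+5+3+1 = 55+34+21+13+8+5+3+1 — 4 representations.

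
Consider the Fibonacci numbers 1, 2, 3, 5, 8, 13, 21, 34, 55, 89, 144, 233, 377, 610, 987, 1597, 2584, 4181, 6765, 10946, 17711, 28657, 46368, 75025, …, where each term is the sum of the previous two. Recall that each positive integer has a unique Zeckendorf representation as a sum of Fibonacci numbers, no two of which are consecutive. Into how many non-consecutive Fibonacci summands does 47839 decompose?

6

46368 ≤ 47839 < 75025, so take 46368; remainder 1471
987 ≤ 1471 < 1597, so take 987; remainder 484
377 ≤ 484 < 610, so take 377; remainder 107
89 ≤ 107 < 144, so take 89; remainder 18
13 ≤ 18 < 21, so take 13; remainder 5
5 ≤ 5 < 8, so take 5; remainder 0
47839 = 46368 + 987 + 377 + 89 + 13 + 5, which has 6 terms.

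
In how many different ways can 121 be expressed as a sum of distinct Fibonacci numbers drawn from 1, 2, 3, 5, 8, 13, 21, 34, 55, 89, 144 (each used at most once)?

8

Each representation comes from the Zeckendorf form by replacing some F_k with F_{k−1} + F_{k−2} where possible.
121 = 89+21+8+3 = 89+21+8+2+1 = 55+34+21+8+3 = 89+21+5+3+2+1 = … (4 more), for 8 in all.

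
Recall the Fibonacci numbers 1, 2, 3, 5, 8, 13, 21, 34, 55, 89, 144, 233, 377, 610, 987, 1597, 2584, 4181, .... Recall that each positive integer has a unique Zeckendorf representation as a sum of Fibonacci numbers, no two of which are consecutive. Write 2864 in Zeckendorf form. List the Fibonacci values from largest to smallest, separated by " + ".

2584 + 233 + 34 + 13

2584 ≤ 2864 < 4181, so take 2584; remainder 280
233 ≤ 280 < 377, so take 233; remainder 47
34 ≤ 47 < 55, so take 34; remainder 13
13 ≤ 13 < 21, so take 13; remainder 0
So 2864 = 2584 + 233 + 34 + 13, with no two terms consecutive in the sequence.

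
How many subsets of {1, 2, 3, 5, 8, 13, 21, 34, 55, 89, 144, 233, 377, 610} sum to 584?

18

Starting from the Zeckendorf form and repeatedly splitting a term F_k into F_{k−1} + F_{k−2} (when neither is already used) reaches every representation.
584 = 377+144+55+8 = 377+144+55+5+3 = 377+144+34+21+8 = 377+144+55+5+2+1 = 377+144+34+21+5+3 = … (13 more), for 18 in all.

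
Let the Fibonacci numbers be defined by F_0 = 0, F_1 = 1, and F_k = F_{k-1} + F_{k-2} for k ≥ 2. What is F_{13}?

Iterating the recurrence up to F_{7} = 13 and F_{6} = 8:
F_{8} = F_{7} + F_{6} = 13 + 8 = 21
F_{9} = F_{8} + F_{7} = 21 + 13 = 34
F_{10} = F_{9} + F_{8} = 34 + 21 = 55
F_{11} = F_{10} + F_{9} = 55 + 34 = 89
F_{12} = F_{11} + F_{10} = 89 + 55 = 144
F_{13} = F_{12} + F_{11} = 144 + 89 = 233

233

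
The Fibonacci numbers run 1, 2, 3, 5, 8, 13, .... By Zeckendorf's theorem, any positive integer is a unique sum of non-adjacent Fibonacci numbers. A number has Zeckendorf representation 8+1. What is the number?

9

8+1 = 9.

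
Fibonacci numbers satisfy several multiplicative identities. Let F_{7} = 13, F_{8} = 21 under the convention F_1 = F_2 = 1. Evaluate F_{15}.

By the addition formula F_{m+n} = F_m F_{n+1} + F_{m−1} F_n with m=8, n=7: F_{15} = 21·21 + 13·13 = 441 + 169 = 610.

610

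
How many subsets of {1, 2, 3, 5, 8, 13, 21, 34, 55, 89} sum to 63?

63 = 55+8 = 55+5+3 = 34+21+8 = 55+5+2+1 = … (4 more), for 8 in all.

8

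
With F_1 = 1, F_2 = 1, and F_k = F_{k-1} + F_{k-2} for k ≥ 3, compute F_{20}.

6765

Iterating the recurrence up to F_{16} = 987 and F_{15} = 610:
F_{17} = F_{16} + F_{15} = 987 + 610 = 1597
F_{18} = F_{17} + F_{16} = 1597 + 987 = 2584
F_{19} = F_{18} + F_{17} = 2584 + 1597 = 4181
F_{20} = F_{19} + F_{18} = 4181 + 2584 = 6765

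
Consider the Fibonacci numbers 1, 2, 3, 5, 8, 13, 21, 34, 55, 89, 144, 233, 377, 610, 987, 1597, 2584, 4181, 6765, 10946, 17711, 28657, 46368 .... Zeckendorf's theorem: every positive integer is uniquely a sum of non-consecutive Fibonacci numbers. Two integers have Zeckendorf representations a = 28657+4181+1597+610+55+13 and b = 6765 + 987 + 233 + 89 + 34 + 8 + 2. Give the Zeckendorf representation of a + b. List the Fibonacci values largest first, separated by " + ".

28657 + 10946 + 2584 + 987 + 55 + 2

The two numbers are 35113 and 8118, so their sum is 43231.
Greedy algorithm:
43231 − 28657 = 14574
14574 − 10946 = 3628
3628 − 2584 = 1044
1044 − 987 = 57
57 − 55 = 2
2 − 2 = 0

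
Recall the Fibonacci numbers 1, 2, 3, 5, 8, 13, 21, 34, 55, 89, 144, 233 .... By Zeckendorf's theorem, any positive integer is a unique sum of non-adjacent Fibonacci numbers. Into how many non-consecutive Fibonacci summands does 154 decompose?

Greedily peel off the largest Fibonacci term at each step:
154 − 144 = 10
10 − 8 = 2
2 − 2 = 0
154 = 144 + 8 + 2, which has 3 terms.

3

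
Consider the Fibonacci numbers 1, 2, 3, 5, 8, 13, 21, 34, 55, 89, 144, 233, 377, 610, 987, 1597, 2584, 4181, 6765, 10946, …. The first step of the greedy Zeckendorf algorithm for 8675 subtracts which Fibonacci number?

6765

6765 ≤ 8675 < 10946, so the largest Fibonacci number not exceeding 8675 is 6765.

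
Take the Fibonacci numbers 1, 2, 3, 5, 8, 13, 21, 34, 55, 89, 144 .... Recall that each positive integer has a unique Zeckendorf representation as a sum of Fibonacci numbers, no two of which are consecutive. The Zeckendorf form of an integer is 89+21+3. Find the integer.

89+21+3 = 113.

113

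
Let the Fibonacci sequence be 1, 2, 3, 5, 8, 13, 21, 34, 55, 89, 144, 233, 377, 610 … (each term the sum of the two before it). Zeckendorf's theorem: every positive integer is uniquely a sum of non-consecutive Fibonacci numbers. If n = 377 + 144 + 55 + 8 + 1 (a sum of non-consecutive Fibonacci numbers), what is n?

377 + 144 + 55 + 8 + 1 = 585.

585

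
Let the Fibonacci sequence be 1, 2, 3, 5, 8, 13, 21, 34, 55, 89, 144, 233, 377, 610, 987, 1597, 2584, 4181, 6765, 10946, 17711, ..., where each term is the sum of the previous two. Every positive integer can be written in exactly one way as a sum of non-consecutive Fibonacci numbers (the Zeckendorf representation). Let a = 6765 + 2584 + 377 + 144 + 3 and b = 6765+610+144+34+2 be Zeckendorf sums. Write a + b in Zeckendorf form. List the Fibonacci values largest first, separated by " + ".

The two numbers are 9873 and 7555, so their sum is 17428.
Repeatedly subtract the largest Fibonacci number that fits:
largest Fibonacci ≤ 17428 is 10946; 17428 − 10946 = 6482
largest Fibonacci ≤ 6482 is 4181; 6482 − 4181 = 2301
largest Fibonacci ≤ 2301 is 1597; 2301 − 1597 = 704
largest Fibonacci ≤ 704 is 610; 704 − 610 = 94
largest Fibonacci ≤ 94 is 89; 94 − 89 = 5
largest Fibonacci ≤ 5 is 5; 5 − 5 = 0

10946 + 4181 + 1597 + 610 + 89 + 5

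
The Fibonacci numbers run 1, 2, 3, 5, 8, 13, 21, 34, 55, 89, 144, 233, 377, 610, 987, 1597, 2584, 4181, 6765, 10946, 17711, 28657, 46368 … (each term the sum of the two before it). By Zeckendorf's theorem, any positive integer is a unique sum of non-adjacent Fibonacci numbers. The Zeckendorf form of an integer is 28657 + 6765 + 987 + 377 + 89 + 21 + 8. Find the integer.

36904

28657 + 6765 + 987 + 377 + 89 + 21 + 8 = 36904.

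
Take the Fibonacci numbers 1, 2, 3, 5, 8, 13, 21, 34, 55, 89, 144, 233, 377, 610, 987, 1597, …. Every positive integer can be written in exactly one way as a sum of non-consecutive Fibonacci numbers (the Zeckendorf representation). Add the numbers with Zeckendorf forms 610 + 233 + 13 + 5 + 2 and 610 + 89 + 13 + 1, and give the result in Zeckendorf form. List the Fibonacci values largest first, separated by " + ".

The two numbers are 863 and 713, so their sum is 1576.
subtract 987 from 1576: 589 remains
subtract 377 from 589: 212 remains
subtract 144 from 212: 68 remains
subtract 55 from 68: 13 remains
subtract 13 from 13: 0 remains

987 + 377 + 144 + 55 + 13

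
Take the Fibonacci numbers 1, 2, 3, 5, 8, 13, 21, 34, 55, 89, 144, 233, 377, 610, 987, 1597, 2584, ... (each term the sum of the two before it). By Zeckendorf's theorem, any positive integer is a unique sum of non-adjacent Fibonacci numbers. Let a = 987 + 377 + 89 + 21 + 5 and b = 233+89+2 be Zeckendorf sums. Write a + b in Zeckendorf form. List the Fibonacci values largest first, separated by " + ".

1597 + 144 + 55 + 5 + 2

The two numbers are 1479 and 324, so their sum is 1803.
Greedy algorithm:
1597 ≤ 1803 < 2584, so take 1597; remainder 206
144 ≤ 206 < 233, so take 144; remainder 62
55 ≤ 62 < 89, so take 55; remainder 7
5 ≤ 7 < 8, so take 5; remainder 2
2 ≤ 2 < 3, so take 2; remainder 0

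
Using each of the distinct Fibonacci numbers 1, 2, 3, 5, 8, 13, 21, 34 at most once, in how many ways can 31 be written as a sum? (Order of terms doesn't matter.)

Each representation comes from the Zeckendorf form by replacing some F_k with F_{k−1} + F_{k−2} where possible.
31 = 21+8+2 = 21+5+3+2 = 13+8+5+3+2 — 3 representations.

3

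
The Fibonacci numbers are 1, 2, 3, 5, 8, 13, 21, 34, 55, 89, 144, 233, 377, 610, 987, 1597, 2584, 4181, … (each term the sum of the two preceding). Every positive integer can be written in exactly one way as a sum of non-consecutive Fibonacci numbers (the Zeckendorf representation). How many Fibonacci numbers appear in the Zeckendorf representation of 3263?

Repeatedly subtract the largest Fibonacci number that fits:
3263: greatest Fibonacci not exceeding it is 2584, leaving 679
679: greatest Fibonacci not exceeding it is 610, leaving 69
69: greatest Fibonacci not exceeding it is 55, leaving 14
14: greatest Fibonacci not exceeding it is 13, leaving 1
1: greatest Fibonacci not exceeding it is 1, leaving 0
3263 = 2584 + 610 + 55 + 13 + 1, which has 5 terms.

5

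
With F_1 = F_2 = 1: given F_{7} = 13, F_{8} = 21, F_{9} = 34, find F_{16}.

By the addition formula F_{m+n} = F_m F_{n+1} + F_{m−1} F_n with m=9, n=7: F_{16} = 34·21 + 21·13 = 714 + 273 = 987.

987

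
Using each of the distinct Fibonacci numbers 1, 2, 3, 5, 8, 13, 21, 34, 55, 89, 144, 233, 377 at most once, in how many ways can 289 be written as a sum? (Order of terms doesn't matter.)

Each representation comes from the Zeckendorf form by replacing some F_k with F_{k−1} + F_{k−2} where possible.
289 = 233+55+1 = 233+34+21+1 = 144+89+55+1 = 233+34+13+8+1 = 144+89+34+21+1 = … (3 more), for 8 in all.

8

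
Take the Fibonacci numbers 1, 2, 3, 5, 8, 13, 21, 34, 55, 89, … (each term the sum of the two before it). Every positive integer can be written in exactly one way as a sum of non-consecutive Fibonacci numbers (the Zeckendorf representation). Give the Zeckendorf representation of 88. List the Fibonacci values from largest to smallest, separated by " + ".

55 + 21 + 8 + 3 + 1

largest Fibonacci ≤ 88 is 55; 88 − 55 = 33
largest Fibonacci ≤ 33 is 21; 33 − 21 = 12
largest Fibonacci ≤ 12 is 8; 12 − 8 = 4
largest Fibonacci ≤ 4 is 3; 4 − 3 = 1
largest Fibonacci ≤ 1 is 1; 1 − 1 = 0
So 88 = 55 + 21 + 8 + 3 + 1, with no two terms consecutive in the sequence.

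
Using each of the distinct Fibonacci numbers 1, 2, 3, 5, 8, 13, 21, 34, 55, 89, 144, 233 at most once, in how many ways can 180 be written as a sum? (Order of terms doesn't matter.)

180 = 144+34+2 = 144+21+13+2 = 89+55+34+2 = 144+21+8+5+2 = … (2 more), for 6 in all.

6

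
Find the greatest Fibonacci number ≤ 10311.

6765

6765 ≤ 10311 < 10946, so the largest Fibonacci number not exceeding 10311 is 6765.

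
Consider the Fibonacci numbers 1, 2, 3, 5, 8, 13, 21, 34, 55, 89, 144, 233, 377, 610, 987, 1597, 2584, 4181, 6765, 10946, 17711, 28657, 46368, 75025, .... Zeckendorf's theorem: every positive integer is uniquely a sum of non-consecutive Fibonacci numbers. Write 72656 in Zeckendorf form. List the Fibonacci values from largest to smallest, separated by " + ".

46368 + 17711 + 6765 + 1597 + 144 + 55 + 13 + 3

Greedily peel off the largest Fibonacci term at each step:
72656: greatest Fibonacci not exceeding it is 46368, leaving 26288
26288: greatest Fibonacci not exceeding it is 17711, leaving 8577
8577: greatest Fibonacci not exceeding it is 6765, leaving 1812
1812: greatest Fibonacci not exceeding it is 1597, leaving 215
215: greatest Fibonacci not exceeding it is 144, leaving 71
71: greatest Fibonacci not exceeding it is 55, leaving 16
16: greatest Fibonacci not exceeding it is 13, leaving 3
3: greatest Fibonacci not exceeding it is 3, leaving 0
So 72656 = 46368 + 17711 + 6765 + 1597 + 144 + 55 + 13 + 3, with no two terms consecutive in the sequence.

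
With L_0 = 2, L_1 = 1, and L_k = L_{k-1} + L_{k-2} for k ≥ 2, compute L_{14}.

Iterating the recurrence up to L_{10} = 123 and L_{9} = 76:
L_{11} = L_{10} + L_{9} = 123 + 76 = 199
L_{12} = L_{11} + L_{10} = 199 + 123 = 322
L_{13} = L_{12} + L_{11} = 322 + 199 = 521
L_{14} = L_{13} + L_{12} = 521 + 322 = 843

843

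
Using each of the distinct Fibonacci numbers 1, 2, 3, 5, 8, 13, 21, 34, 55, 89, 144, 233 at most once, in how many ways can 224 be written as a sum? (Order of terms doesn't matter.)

4

Each representation comes from the Zeckendorf form by replacing some F_k with F_{k−1} + F_{k−2} where possible.
224 = 144+55+21+3+1 = 144+55+13+8+3+1 = 144+34+21+13+8+3+1 = 89+55+34+21+13+8+3+1 — 4 representations.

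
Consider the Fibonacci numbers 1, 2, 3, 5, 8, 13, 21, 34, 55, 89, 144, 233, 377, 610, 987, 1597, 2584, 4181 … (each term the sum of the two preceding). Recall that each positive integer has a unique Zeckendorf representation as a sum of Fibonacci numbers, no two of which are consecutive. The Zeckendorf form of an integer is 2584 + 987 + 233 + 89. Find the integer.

3893

2584 + 987 + 233 + 89 = 3893.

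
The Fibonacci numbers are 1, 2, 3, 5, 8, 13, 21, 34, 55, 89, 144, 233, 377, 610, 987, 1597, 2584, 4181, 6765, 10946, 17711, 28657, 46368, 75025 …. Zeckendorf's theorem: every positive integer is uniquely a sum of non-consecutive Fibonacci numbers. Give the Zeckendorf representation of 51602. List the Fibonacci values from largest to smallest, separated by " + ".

Repeatedly subtract the largest Fibonacci number that fits:
51602 − 46368 = 5234
5234 − 4181 = 1053
1053 − 987 = 66
66 − 55 = 11
11 − 8 = 3
3 − 3 = 0
So 51602 = 46368 + 4181 + 987 + 55 + 8 + 3, with no two terms consecutive in the sequence.

46368 + 4181 + 987 + 55 + 8 + 3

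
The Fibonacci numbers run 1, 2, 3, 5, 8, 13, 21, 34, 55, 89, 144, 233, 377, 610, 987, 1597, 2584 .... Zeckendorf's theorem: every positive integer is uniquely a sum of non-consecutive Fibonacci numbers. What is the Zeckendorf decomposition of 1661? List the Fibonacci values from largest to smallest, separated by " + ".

Greedily peel off the largest Fibonacci term at each step:
1661 − 1597 = 64
64 − 55 = 9
9 − 8 = 1
1 − 1 = 0
So 1661 = 1597 + 55 + 8 + 1, with no two terms consecutive in the sequence.

1597 + 55 + 8 + 1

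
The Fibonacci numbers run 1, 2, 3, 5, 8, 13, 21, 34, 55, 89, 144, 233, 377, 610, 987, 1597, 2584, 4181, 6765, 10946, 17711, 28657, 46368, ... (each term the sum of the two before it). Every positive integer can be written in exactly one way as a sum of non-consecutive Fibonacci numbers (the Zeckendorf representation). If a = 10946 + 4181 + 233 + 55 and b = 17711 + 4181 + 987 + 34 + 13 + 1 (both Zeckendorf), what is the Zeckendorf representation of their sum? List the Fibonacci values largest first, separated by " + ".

The two numbers are 15415 and 22927, so their sum is 38342.
38342 − 28657 = 9685
9685 − 6765 = 2920
2920 − 2584 = 336
336 − 233 = 103
103 − 89 = 14
14 − 13 = 1
1 − 1 = 0

28657 + 6765 + 2584 + 233 + 89 + 13 + 1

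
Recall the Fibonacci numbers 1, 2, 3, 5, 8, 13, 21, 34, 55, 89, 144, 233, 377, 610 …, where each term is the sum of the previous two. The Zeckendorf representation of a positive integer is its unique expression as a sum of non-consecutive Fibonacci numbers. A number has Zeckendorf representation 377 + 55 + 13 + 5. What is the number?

377 + 55 + 13 + 5 = 450.

450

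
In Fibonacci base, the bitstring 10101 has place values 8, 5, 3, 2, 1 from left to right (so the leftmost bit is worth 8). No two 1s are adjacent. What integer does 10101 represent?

Summing the place values of the 1 bits: 8 + 3 + 1 = 12.

12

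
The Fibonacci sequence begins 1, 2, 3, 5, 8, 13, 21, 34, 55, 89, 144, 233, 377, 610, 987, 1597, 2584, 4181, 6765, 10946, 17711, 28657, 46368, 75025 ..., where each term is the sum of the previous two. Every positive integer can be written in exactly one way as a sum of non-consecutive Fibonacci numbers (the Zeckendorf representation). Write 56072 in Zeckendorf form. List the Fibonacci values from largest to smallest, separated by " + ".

Greedily peel off the largest Fibonacci term at each step:
take 46368 (≤ 56072); 56072 − 46368 = 9704
take 6765 (≤ 9704); 9704 − 6765 = 2939
take 2584 (≤ 2939); 2939 − 2584 = 355
take 233 (≤ 355); 355 − 233 = 122
take 89 (≤ 122); 122 − 89 = 33
take 21 (≤ 33); 33 − 21 = 12
take 8 (≤ 12); 12 − 8 = 4
take 3 (≤ 4); 4 − 3 = 1
take 1 (≤ 1); 1 − 1 = 0
So 56072 = 46368 + 6765 + 2584 + 233 + 89 + 21 + 8 + 3 + 1, with no two terms consecutive in the sequence.

46368 + 6765 + 2584 + 233 + 89 + 21 + 8 + 3 + 1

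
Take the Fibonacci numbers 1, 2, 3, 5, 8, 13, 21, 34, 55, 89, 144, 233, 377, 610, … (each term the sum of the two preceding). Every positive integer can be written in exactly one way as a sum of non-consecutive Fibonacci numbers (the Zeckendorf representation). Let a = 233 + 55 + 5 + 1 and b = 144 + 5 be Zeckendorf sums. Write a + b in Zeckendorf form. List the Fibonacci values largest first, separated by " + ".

The two numbers are 294 and 149, so their sum is 443.
Repeatedly subtract the largest Fibonacci number that fits:
377 ≤ 443 < 610, so take 377; remainder 66
55 ≤ 66 < 89, so take 55; remainder 11
8 ≤ 11 < 13, so take 8; remainder 3
3 ≤ 3 < 5, so take 3; remainder 0

377 + 55 + 8 + 3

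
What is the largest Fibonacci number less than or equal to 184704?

121393

121393 ≤ 184704 < 196418, so the largest Fibonacci number not exceeding 184704 is 121393.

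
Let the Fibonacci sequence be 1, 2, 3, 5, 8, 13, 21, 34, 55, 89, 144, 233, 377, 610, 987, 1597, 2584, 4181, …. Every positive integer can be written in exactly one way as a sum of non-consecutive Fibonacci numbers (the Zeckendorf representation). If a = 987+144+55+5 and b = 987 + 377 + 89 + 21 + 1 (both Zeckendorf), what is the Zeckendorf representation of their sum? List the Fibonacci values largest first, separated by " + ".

2584 + 55 + 21 + 5 + 1

The two numbers are 1191 and 1475, so their sum is 2666.
2666: greatest Fibonacci not exceeding it is 2584, leaving 82
82: greatest Fibonacci not exceeding it is 55, leaving 27
27: greatest Fibonacci not exceeding it is 21, leaving 6
6: greatest Fibonacci not exceeding it is 5, leaving 1
1: greatest Fibonacci not exceeding it is 1, leaving 0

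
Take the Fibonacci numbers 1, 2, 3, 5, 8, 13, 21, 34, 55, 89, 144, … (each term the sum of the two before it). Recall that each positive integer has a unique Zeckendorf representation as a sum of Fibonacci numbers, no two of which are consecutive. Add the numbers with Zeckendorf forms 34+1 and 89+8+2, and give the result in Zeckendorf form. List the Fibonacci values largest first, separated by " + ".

The two numbers are 35 and 99, so their sum is 134.
Greedily peel off the largest Fibonacci term at each step:
largest Fibonacci ≤ 134 is 89; 134 − 89 = 45
largest Fibonacci ≤ 45 is 34; 45 − 34 = 11
largest Fibonacci ≤ 11 is 8; 11 − 8 = 3
largest Fibonacci ≤ 3 is 3; 3 − 3 = 0

89 + 34 + 8 + 3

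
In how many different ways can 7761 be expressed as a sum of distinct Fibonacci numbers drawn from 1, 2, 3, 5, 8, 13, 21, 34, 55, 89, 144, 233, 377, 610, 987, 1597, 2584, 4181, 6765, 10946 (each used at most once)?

31

Starting from the Zeckendorf form and repeatedly splitting a term F_k into F_{k−1} + F_{k−2} (when neither is already used) reaches every representation.
7761 = 6765+987+8+1 = 6765+987+5+3+1 = 6765+610+377+8+1 = … (28 more), for 31 in all.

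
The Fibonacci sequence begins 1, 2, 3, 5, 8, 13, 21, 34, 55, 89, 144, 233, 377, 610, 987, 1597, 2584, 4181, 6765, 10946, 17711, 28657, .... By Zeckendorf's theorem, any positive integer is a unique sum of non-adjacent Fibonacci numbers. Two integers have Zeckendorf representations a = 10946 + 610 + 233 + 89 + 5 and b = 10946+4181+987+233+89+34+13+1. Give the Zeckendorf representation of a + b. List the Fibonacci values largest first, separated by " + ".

17711 + 6765 + 2584 + 987 + 233 + 55 + 21 + 8 + 3

The two numbers are 11883 and 16484, so their sum is 28367.
Greedy algorithm:
28367 − 17711 = 10656
10656 − 6765 = 3891
3891 − 2584 = 1307
1307 − 987 = 320
320 − 233 = 87
87 − 55 = 32
32 − 21 = 11
11 − 8 = 3
3 − 3 = 0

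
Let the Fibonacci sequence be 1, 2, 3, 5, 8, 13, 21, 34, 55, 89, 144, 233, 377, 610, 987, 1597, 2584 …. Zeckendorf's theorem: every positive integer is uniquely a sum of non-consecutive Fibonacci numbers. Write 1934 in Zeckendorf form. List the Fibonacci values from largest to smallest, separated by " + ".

1597 + 233 + 89 + 13 + 2

subtract 1597 from 1934: 337 remains
subtract 233 from 337: 104 remains
subtract 89 from 104: 15 remains
subtract 13 from 15: 2 remains
subtract 2 from 2: 0 remains
So 1934 = 1597 + 233 + 89 + 13 + 2, with no two terms consecutive in the sequence.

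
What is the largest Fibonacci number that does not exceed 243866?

196418 ≤ 243866 < 317811, so the largest Fibonacci number not exceeding 243866 is 196418.

196418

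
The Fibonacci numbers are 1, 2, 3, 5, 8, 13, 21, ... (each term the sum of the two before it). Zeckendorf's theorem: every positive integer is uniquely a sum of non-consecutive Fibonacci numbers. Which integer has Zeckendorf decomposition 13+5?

13+5 = 18.

18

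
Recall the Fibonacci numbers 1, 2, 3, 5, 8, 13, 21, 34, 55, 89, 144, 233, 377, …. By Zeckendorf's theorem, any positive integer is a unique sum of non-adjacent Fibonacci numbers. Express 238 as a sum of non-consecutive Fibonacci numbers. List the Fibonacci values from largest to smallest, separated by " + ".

Greedily peel off the largest Fibonacci term at each step:
subtract 233 from 238: 5 remains
subtract 5 from 5: 0 remains
So 238 = 233 + 5, with no two terms consecutive in the sequence.

233 + 5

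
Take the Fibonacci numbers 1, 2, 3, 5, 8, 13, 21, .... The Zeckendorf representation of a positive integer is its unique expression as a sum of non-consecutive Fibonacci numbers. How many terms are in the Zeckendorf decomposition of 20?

3

20: greatest Fibonacci not exceeding it is 13, leaving 7
7: greatest Fibonacci not exceeding it is 5, leaving 2
2: greatest Fibonacci not exceeding it is 2, leaving 0
20 = 13 + 5 + 2, which has 3 terms.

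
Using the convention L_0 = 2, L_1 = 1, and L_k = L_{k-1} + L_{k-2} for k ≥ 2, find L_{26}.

271443

Iterating the recurrence up to L_{21} = 24476 and L_{20} = 15127:
L_{22} = L_{21} + L_{20} = 24476 + 15127 = 39603
L_{23} = L_{22} + L_{21} = 39603 + 24476 = 64079
L_{24} = L_{23} + L_{22} = 64079 + 39603 = 103682
L_{25} = L_{24} + L_{23} = 103682 + 64079 = 167761
L_{26} = L_{25} + L_{24} = 167761 + 103682 = 271443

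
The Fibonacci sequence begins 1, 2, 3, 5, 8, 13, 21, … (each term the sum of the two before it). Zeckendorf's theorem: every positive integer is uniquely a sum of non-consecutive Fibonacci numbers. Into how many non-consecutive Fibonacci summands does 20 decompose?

Greedy algorithm:
20: greatest Fibonacci not exceeding it is 13, leaving 7
7: greatest Fibonacci not exceeding it is 5, leaving 2
2: greatest Fibonacci not exceeding it is 2, leaving 0
20 = 13 + 5 + 2, which has 3 terms.

3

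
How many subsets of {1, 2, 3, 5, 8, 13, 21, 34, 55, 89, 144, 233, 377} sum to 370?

9

Each representation comes from the Zeckendorf form by replacing some F_k with F_{k−1} + F_{k−2} where possible.
370 = 233+89+34+13+1 = 233+89+34+8+5+1 = 233+89+34+8+3+2+1 = 233+89+21+13+8+5+1 = 233+89+21+13+8+3+2+1 = … (4 more), for 9 in all.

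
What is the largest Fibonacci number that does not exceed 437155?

317811 ≤ 437155 < 514229, so the largest Fibonacci number not exceeding 437155 is 317811.

317811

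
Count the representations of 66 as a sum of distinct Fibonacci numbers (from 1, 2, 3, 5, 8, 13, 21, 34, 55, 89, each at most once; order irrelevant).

7

66 = 55+8+3 = 55+8+2+1 = 34+21+8+3 = 55+5+3+2+1 = … (3 more), for 7 in all.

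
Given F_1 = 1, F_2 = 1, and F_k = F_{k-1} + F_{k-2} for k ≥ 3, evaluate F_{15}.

610

Iterating the recurrence up to F_{11} = 89 and F_{10} = 55:
F_{12} = F_{11} + F_{10} = 89 + 55 = 144
F_{13} = F_{12} + F_{11} = 144 + 89 = 233
F_{14} = F_{13} + F_{12} = 233 + 144 = 377
F_{15} = F_{14} + F_{13} = 377 + 233 = 610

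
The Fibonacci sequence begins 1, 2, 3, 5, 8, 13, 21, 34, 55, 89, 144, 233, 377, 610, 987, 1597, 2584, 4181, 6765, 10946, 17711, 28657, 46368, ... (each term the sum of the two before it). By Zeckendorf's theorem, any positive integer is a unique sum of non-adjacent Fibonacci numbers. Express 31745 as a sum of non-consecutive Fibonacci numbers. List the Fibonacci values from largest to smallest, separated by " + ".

28657 + 2584 + 377 + 89 + 34 + 3 + 1

largest Fibonacci ≤ 31745 is 28657; 31745 − 28657 = 3088
largest Fibonacci ≤ 3088 is 2584; 3088 − 2584 = 504
largest Fibonacci ≤ 504 is 377; 504 − 377 = 127
largest Fibonacci ≤ 127 is 89; 127 − 89 = 38
largest Fibonacci ≤ 38 is 34; 38 − 34 = 4
largest Fibonacci ≤ 4 is 3; 4 − 3 = 1
largest Fibonacci ≤ 1 is 1; 1 − 1 = 0
So 31745 = 28657 + 2584 + 377 + 89 + 34 + 3 + 1, with no two terms consecutive in the sequence.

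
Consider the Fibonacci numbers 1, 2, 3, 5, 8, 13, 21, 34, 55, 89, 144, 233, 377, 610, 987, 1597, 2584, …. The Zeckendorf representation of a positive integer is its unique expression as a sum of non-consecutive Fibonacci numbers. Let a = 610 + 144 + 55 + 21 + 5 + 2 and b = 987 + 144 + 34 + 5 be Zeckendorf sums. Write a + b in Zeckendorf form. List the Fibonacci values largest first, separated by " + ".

The two numbers are 837 and 1170, so their sum is 2007.
Repeatedly subtract the largest Fibonacci number that fits:
subtract 1597 from 2007: 410 remains
subtract 377 from 410: 33 remains
subtract 21 from 33: 12 remains
subtract 8 from 12: 4 remains
subtract 3 from 4: 1 remains
subtract 1 from 1: 0 remains

1597 + 377 + 21 + 8 + 3 + 1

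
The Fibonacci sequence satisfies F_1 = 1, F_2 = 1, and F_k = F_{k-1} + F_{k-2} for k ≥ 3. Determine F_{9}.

34

F_{2} = F_{1} + F_{0} = 1 + 0 = 1
F_{3} = F_{2} + F_{1} = 1 + 1 = 2
F_{4} = F_{3} + F_{2} = 2 + 1 = 3
F_{5} = F_{4} + F_{3} = 3 + 2 = 5
F_{6} = F_{5} + F_{4} = 5 + 3 = 8
F_{7} = F_{6} + F_{5} = 8 + 5 = 13
F_{8} = F_{7} + F_{6} = 13 + 8 = 21
F_{9} = F_{8} + F_{7} = 21 + 13 = 34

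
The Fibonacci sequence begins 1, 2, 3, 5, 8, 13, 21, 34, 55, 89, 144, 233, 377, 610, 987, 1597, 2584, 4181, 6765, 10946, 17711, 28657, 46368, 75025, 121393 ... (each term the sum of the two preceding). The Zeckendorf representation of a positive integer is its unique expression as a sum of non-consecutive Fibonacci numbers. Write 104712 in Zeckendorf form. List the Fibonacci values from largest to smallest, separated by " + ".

Greedy algorithm:
largest Fibonacci ≤ 104712 is 75025; 104712 − 75025 = 29687
largest Fibonacci ≤ 29687 is 28657; 29687 − 28657 = 1030
largest Fibonacci ≤ 1030 is 987; 1030 − 987 = 43
largest Fibonacci ≤ 43 is 34; 43 − 34 = 9
largest Fibonacci ≤ 9 is 8; 9 − 8 = 1
largest Fibonacci ≤ 1 is 1; 1 − 1 = 0
So 104712 = 75025 + 28657 + 987 + 34 + 8 + 1, with no two terms consecutive in the sequence.

75025 + 28657 + 987 + 34 + 8 + 1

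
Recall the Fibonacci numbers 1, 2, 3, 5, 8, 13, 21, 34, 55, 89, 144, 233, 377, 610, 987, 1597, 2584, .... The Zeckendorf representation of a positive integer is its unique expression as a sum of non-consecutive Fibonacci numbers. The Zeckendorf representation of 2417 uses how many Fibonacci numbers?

6

subtract 1597 from 2417: 820 remains
subtract 610 from 820: 210 remains
subtract 144 from 210: 66 remains
subtract 55 from 66: 11 remains
subtract 8 from 11: 3 remains
subtract 3 from 3: 0 remains
2417 = 1597 + 610 + 144 + 55 + 8 + 3, which has 6 terms.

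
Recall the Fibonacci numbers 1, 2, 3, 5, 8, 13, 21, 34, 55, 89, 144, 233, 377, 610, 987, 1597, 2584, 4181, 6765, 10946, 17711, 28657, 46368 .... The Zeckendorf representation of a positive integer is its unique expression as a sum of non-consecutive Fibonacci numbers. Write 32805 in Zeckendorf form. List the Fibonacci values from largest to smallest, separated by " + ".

28657 ≤ 32805 < 46368, so take 28657; remainder 4148
2584 ≤ 4148 < 4181, so take 2584; remainder 1564
987 ≤ 1564 < 1597, so take 987; remainder 577
377 ≤ 577 < 610, so take 377; remainder 200
144 ≤ 200 < 233, so take 144; remainder 56
55 ≤ 56 < 89, so take 55; remainder 1
1 ≤ 1 < 2, so take 1; remainder 0
So 32805 = 28657 + 2584 + 987 + 377 + 144 + 55 + 1, with no two terms consecutive in the sequence.

28657 + 2584 + 987 + 377 + 144 + 55 + 1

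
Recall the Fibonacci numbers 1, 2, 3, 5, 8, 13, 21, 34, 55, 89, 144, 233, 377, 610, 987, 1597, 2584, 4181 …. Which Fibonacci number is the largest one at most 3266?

2584 ≤ 3266 < 4181, so the largest Fibonacci number not exceeding 3266 is 2584.

2584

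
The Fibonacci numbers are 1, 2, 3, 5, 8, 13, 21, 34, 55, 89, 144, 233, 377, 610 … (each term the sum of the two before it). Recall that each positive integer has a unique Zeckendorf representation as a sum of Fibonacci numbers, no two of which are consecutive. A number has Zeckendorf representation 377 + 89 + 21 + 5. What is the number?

492

377 + 89 + 21 + 5 = 492.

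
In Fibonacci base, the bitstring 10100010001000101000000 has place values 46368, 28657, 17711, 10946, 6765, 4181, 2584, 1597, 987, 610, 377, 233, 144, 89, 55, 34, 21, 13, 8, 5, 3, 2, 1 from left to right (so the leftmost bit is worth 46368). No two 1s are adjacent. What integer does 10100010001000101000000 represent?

67116

Summing the place values of the 1 bits: 46368 + 17711 + 2584 + 377 + 55 + 21 = 67116.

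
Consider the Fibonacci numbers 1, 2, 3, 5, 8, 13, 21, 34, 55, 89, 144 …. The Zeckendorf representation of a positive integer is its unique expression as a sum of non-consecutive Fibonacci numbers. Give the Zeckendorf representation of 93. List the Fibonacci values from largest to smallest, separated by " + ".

Greedy algorithm:
93 − 89 = 4
4 − 3 = 1
1 − 1 = 0
So 93 = 89 + 3 + 1, with no two terms consecutive in the sequence.

89 + 3 + 1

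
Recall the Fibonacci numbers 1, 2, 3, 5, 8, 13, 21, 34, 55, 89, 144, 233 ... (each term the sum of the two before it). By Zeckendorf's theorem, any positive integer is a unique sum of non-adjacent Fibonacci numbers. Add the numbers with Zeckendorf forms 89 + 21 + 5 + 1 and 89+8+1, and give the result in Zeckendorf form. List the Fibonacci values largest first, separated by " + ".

144 + 55 + 13 + 2

The two numbers are 116 and 98, so their sum is 214.
take 144 (≤ 214); 214 − 144 = 70
take 55 (≤ 70); 70 − 55 = 15
take 13 (≤ 15); 15 − 13 = 2
take 2 (≤ 2); 2 − 2 = 0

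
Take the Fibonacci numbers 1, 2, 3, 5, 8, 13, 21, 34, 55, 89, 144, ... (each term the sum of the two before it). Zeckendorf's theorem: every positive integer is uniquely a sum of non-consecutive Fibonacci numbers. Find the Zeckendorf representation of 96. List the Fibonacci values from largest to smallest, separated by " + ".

largest Fibonacci ≤ 96 is 89; 96 − 89 = 7
largest Fibonacci ≤ 7 is 5; 7 − 5 = 2
largest Fibonacci ≤ 2 is 2; 2 − 2 = 0
So 96 = 89 + 5 + 2, with no two terms consecutive in the sequence.

89 + 5 + 2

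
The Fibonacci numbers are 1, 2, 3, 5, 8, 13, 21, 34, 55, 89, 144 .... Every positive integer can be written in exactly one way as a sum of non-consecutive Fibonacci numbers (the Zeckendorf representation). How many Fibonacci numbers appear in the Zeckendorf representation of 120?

Greedily peel off the largest Fibonacci term at each step:
120 − 89 = 31
31 − 21 = 10
10 − 8 = 2
2 − 2 = 0
120 = 89 + 21 + 8 + 2, which has 4 terms.

4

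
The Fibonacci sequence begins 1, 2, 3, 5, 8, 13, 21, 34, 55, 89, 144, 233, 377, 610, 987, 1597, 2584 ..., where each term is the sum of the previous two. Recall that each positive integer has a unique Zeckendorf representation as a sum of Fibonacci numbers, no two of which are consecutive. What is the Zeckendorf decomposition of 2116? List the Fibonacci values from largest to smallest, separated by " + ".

1597 + 377 + 89 + 34 + 13 + 5 + 1

take 1597 (≤ 2116); 2116 − 1597 = 519
take 377 (≤ 519); 519 − 377 = 142
take 89 (≤ 142); 142 − 89 = 53
take 34 (≤ 53); 53 − 34 = 19
take 13 (≤ 19); 19 − 13 = 6
take 5 (≤ 6); 6 − 5 = 1
take 1 (≤ 1); 1 − 1 = 0
So 2116 = 1597 + 377 + 89 + 34 + 13 + 5 + 1, with no two terms consecutive in the sequence.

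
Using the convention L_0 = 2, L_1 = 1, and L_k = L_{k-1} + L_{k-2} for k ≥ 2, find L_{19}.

Iterating the recurrence up to L_{11} = 199 and L_{10} = 123:
L_{12} = L_{11} + L_{10} = 199 + 123 = 322
L_{13} = L_{12} + L_{11} = 322 + 199 = 521
L_{14} = L_{13} + L_{12} = 521 + 322 = 843
L_{15} = L_{14} + L_{13} = 843 + 521 = 1364
L_{16} = L_{15} + L_{14} = 1364 + 843 = 2207
L_{17} = L_{16} + L_{15} = 2207 + 1364 = 3571
L_{18} = L_{17} + L_{16} = 3571 + 2207 = 5778
L_{19} = L_{18} + L_{17} = 5778 + 3571 = 9349

9349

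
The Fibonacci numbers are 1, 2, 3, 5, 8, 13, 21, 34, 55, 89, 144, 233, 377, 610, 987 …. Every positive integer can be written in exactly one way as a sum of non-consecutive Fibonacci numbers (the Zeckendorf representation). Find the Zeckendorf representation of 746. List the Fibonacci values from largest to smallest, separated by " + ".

610 + 89 + 34 + 13

746: greatest Fibonacci not exceeding it is 610, leaving 136
136: greatest Fibonacci not exceeding it is 89, leaving 47
47: greatest Fibonacci not exceeding it is 34, leaving 13
13: greatest Fibonacci not exceeding it is 13, leaving 0
So 746 = 610 + 89 + 34 + 13, with no two terms consecutive in the sequence.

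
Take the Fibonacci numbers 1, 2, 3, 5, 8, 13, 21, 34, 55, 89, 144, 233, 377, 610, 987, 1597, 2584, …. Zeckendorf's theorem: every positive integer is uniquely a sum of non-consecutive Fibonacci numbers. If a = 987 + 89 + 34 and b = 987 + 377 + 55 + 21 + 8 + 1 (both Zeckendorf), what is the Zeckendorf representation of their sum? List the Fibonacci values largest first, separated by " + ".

1597 + 610 + 233 + 89 + 21 + 8 + 1

The two numbers are 1110 and 1449, so their sum is 2559.
Greedily peel off the largest Fibonacci term at each step:
largest Fibonacci ≤ 2559 is 1597; 2559 − 1597 = 962
largest Fibonacci ≤ 962 is 610; 962 − 610 = 352
largest Fibonacci ≤ 352 is 233; 352 − 233 = 119
largest Fibonacci ≤ 119 is 89; 119 − 89 = 30
largest Fibonacci ≤ 30 is 21; 30 − 21 = 9
largest Fibonacci ≤ 9 is 8; 9 − 8 = 1
largest Fibonacci ≤ 1 is 1; 1 − 1 = 0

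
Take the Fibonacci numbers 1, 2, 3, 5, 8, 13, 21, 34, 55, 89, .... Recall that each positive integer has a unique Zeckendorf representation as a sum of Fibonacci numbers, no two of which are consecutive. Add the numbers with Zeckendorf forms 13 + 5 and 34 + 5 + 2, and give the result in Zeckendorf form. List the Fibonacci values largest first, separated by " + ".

55 + 3 + 1

The two numbers are 18 and 41, so their sum is 59.
Repeatedly subtract the largest Fibonacci number that fits:
59 − 55 = 4
4 − 3 = 1
1 − 1 = 0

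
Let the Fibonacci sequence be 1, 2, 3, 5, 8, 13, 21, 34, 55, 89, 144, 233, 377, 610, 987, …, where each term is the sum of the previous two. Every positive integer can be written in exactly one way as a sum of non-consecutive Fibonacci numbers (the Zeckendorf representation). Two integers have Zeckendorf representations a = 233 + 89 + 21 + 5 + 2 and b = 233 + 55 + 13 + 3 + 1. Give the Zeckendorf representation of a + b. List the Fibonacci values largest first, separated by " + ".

610 + 34 + 8 + 3

The two numbers are 350 and 305, so their sum is 655.
largest Fibonacci ≤ 655 is 610; 655 − 610 = 45
largest Fibonacci ≤ 45 is 34; 45 − 34 = 11
largest Fibonacci ≤ 11 is 8; 11 − 8 = 3
largest Fibonacci ≤ 3 is 3; 3 − 3 = 0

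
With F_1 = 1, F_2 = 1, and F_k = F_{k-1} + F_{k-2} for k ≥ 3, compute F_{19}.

Iterating the recurrence up to F_{15} = 610 and F_{14} = 377:
F_{16} = F_{15} + F_{14} = 610 + 377 = 987
F_{17} = F_{16} + F_{15} = 987 + 610 = 1597
F_{18} = F_{17} + F_{16} = 1597 + 987 = 2584
F_{19} = F_{18} + F_{17} = 2584 + 1597 = 4181

4181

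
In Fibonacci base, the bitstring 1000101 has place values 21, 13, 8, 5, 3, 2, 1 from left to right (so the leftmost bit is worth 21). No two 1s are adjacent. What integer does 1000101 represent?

Summing the place values of the 1 bits: 21 + 3 + 1 = 25.

25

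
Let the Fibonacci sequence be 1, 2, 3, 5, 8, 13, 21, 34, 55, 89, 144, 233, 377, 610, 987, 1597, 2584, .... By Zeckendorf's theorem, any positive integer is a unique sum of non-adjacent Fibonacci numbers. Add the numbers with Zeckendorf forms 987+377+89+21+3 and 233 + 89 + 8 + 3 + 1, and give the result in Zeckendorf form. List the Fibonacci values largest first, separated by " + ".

The two numbers are 1477 and 334, so their sum is 1811.
1597 ≤ 1811 < 2584, so take 1597; remainder 214
144 ≤ 214 < 233, so take 144; remainder 70
55 ≤ 70 < 89, so take 55; remainder 15
13 ≤ 15 < 21, so take 13; remainder 2
2 ≤ 2 < 3, so take 2; remainder 0

1597 + 144 + 55 + 13 + 2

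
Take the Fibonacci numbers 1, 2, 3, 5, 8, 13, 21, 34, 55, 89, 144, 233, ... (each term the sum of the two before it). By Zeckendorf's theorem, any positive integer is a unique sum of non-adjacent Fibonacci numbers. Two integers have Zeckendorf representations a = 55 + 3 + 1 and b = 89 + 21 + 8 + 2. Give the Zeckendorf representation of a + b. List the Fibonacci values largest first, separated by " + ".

The two numbers are 59 and 120, so their sum is 179.
Repeatedly subtract the largest Fibonacci number that fits:
179: greatest Fibonacci not exceeding it is 144, leaving 35
35: greatest Fibonacci not exceeding it is 34, leaving 1
1: greatest Fibonacci not exceeding it is 1, leaving 0

144 + 34 + 1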